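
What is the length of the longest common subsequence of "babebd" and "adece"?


LCS of "babebd" and "adece"
DP table:
           a    d    e    c    e
      0    0    0    0    0    0
  b   0    0    0    0    0    0
  a   0    1    1    1    1    1
  b   0    1    1    1    1    1
  e   0    1    1    2    2    2
  b   0    1    1    2    2    2
  d   0    1    2    2    2    2
LCS length = dp[6][5] = 2

2


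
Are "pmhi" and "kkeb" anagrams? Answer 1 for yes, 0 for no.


Strings: "pmhi", "kkeb"
Sorted first:  himp
Sorted second: bekk
Differ at position 0: 'h' vs 'b' => not anagrams

0


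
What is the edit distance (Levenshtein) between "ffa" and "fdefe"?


Computing edit distance: "ffa" -> "fdefe"
DP table:
           f    d    e    f    e
      0    1    2    3    4    5
  f   1    0    1    2    3    4
  f   2    1    1    2    2    3
  a   3    2    2    2    3    3
Edit distance = dp[3][5] = 3

3


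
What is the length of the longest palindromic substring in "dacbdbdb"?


Input: "dacbdbdb"
Checking substrings for palindromes:
  [3:8] "bdbdb" (len 5) => palindrome
  [3:6] "bdb" (len 3) => palindrome
  [4:7] "dbd" (len 3) => palindrome
  [5:8] "bdb" (len 3) => palindrome
Longest palindromic substring: "bdbdb" with length 5

5


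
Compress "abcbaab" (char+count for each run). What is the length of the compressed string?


Input: abcbaab
Runs:
  'a' x 1 => "a1"
  'b' x 1 => "b1"
  'c' x 1 => "c1"
  'b' x 1 => "b1"
  'a' x 2 => "a2"
  'b' x 1 => "b1"
Compressed: "a1b1c1b1a2b1"
Compressed length: 12

12


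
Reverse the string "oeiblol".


Input: oeiblol
Reading characters right to left:
  Position 6: 'l'
  Position 5: 'o'
  Position 4: 'l'
  Position 3: 'b'
  Position 2: 'i'
  Position 1: 'e'
  Position 0: 'o'
Reversed: lolbieo

lolbieo


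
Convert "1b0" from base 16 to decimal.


Input: "1b0" in base 16
Positional expansion:
  Digit '1' (value 1) x 16^2 = 256
  Digit 'b' (value 11) x 16^1 = 176
  Digit '0' (value 0) x 16^0 = 0
Sum = 432

432


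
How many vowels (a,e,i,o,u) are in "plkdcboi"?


Input: plkdcboi
Checking each character:
  'p' at position 0: consonant
  'l' at position 1: consonant
  'k' at position 2: consonant
  'd' at position 3: consonant
  'c' at position 4: consonant
  'b' at position 5: consonant
  'o' at position 6: vowel (running total: 1)
  'i' at position 7: vowel (running total: 2)
Total vowels: 2

2


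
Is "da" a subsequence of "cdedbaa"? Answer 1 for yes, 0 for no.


Check if "da" is a subsequence of "cdedbaa"
Greedy scan:
  Position 0 ('c'): no match needed
  Position 1 ('d'): matches sub[0] = 'd'
  Position 2 ('e'): no match needed
  Position 3 ('d'): no match needed
  Position 4 ('b'): no match needed
  Position 5 ('a'): matches sub[1] = 'a'
  Position 6 ('a'): no match needed
All 2 characters matched => is a subsequence

1


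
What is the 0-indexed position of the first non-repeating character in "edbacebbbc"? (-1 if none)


Input: edbacebbbc
Character frequencies:
  'a': 1
  'b': 4
  'c': 2
  'd': 1
  'e': 2
Scanning left to right for freq == 1:
  Position 0 ('e'): freq=2, skip
  Position 1 ('d'): unique! => answer = 1

1


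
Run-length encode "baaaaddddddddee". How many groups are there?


Input: baaaaddddddddee
Scanning for consecutive runs:
  Group 1: 'b' x 1 (positions 0-0)
  Group 2: 'a' x 4 (positions 1-4)
  Group 3: 'd' x 8 (positions 5-12)
  Group 4: 'e' x 2 (positions 13-14)
Total groups: 4

4


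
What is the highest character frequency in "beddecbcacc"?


Input: beddecbcacc
Character counts:
  'a': 1
  'b': 2
  'c': 4
  'd': 2
  'e': 2
Maximum frequency: 4

4


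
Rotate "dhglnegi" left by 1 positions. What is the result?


Input: "dhglnegi", rotate left by 1
First 1 characters: "d"
Remaining characters: "hglnegi"
Concatenate remaining + first: "hglnegi" + "d" = "hglnegid"

hglnegid


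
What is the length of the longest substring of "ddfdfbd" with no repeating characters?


Input: "ddfdfbd"
Sliding window (track last position of each char):
  Position 0 ('d'): window [0,0] length 1 -- new best
  Position 1 ('d'): repeat (last at 0), move window start to 1
  Position 1 ('d'): window [1,1] length 1
  Position 2 ('f'): window [1,2] length 2 -- new best
  Position 3 ('d'): repeat (last at 1), move window start to 2
  Position 3 ('d'): window [2,3] length 2
  Position 4 ('f'): repeat (last at 2), move window start to 3
  Position 4 ('f'): window [3,4] length 2
  Position 5 ('b'): window [3,5] length 3 -- new best
  Position 6 ('d'): repeat (last at 3), move window start to 4
  Position 6 ('d'): window [4,6] length 3
Longest substring with no repeats: "dfb" with length 3

3


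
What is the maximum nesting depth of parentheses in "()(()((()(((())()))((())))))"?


Input: "()(()((()(((())()))((())))))"
Tracking depth:
  Position 0 '(': depth becomes 1
  Position 1 ')': depth becomes 0
  Position 2 '(': depth becomes 1
  Position 3 '(': depth becomes 2
  Position 4 ')': depth becomes 1
  Position 5 '(': depth becomes 2
  Position 6 '(': depth becomes 3
  Position 7 '(': depth becomes 4
  Position 8 ')': depth becomes 3
  Position 9 '(': depth becomes 4
  Position 10 '(': depth becomes 5
  Position 11 '(': depth becomes 6
  Position 12 '(': depth becomes 7
  Position 13 ')': depth becomes 6
  Position 14 ')': depth becomes 5
  Position 15 '(': depth becomes 6
  Position 16 ')': depth becomes 5
  Position 17 ')': depth becomes 4
  Position 18 ')': depth becomes 3
  Position 19 '(': depth becomes 4
  Position 20 '(': depth becomes 5
  Position 21 '(': depth becomes 6
  Position 22 ')': depth becomes 5
  Position 23 ')': depth becomes 4
  Position 24 ')': depth becomes 3
  Position 25 ')': depth becomes 2
  Position 26 ')': depth becomes 1
  Position 27 ')': depth becomes 0
Maximum depth reached: 7

7


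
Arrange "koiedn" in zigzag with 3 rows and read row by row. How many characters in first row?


Zigzag "koiedn" into 3 rows:
Placing characters:
  'k' => row 0
  'o' => row 1
  'i' => row 2
  'e' => row 1
  'd' => row 0
  'n' => row 1
Rows:
  Row 0: "kd"
  Row 1: "oen"
  Row 2: "i"
First row length: 2

2


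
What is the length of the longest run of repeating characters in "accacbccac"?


Input: "accacbccac"
Scanning for longest run:
  Position 1 ('c'): new char, reset run to 1
  Position 2 ('c'): continues run of 'c', length=2
  Position 3 ('a'): new char, reset run to 1
  Position 4 ('c'): new char, reset run to 1
  Position 5 ('b'): new char, reset run to 1
  Position 6 ('c'): new char, reset run to 1
  Position 7 ('c'): continues run of 'c', length=2
  Position 8 ('a'): new char, reset run to 1
  Position 9 ('c'): new char, reset run to 1
Longest run: 'c' with length 2

2


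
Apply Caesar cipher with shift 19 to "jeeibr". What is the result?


Caesar cipher: shift "jeeibr" by 19
  'j' (pos 9) + 19 = pos 2 = 'c'
  'e' (pos 4) + 19 = pos 23 = 'x'
  'e' (pos 4) + 19 = pos 23 = 'x'
  'i' (pos 8) + 19 = pos 1 = 'b'
  'b' (pos 1) + 19 = pos 20 = 'u'
  'r' (pos 17) + 19 = pos 10 = 'k'
Result: cxxbuk

cxxbuk


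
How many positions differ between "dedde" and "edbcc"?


Comparing "dedde" and "edbcc" position by position:
  Position 0: 'd' vs 'e' => DIFFER
  Position 1: 'e' vs 'd' => DIFFER
  Position 2: 'd' vs 'b' => DIFFER
  Position 3: 'd' vs 'c' => DIFFER
  Position 4: 'e' vs 'c' => DIFFER
Positions that differ: 5

5


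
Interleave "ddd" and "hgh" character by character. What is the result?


Interleaving "ddd" and "hgh":
  Position 0: 'd' from first, 'h' from second => "dh"
  Position 1: 'd' from first, 'g' from second => "dg"
  Position 2: 'd' from first, 'h' from second => "dh"
Result: dhdgdh

dhdgdh


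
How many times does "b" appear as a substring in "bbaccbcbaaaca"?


Searching for "b" in "bbaccbcbaaaca"
Scanning each position:
  Position 0: "b" => MATCH
  Position 1: "b" => MATCH
  Position 2: "a" => no
  Position 3: "c" => no
  Position 4: "c" => no
  Position 5: "b" => MATCH
  Position 6: "c" => no
  Position 7: "b" => MATCH
  Position 8: "a" => no
  Position 9: "a" => no
  Position 10: "a" => no
  Position 11: "c" => no
  Position 12: "a" => no
Total occurrences: 4

4


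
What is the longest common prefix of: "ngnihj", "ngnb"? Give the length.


Words: ngnihj, ngnb
  Position 0: all 'n' => match
  Position 1: all 'g' => match
  Position 2: all 'n' => match
  Position 3: ('i', 'b') => mismatch, stop
LCP = "ngn" (length 3)

3


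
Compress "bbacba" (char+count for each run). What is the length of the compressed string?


Input: bbacba
Runs:
  'b' x 2 => "b2"
  'a' x 1 => "a1"
  'c' x 1 => "c1"
  'b' x 1 => "b1"
  'a' x 1 => "a1"
Compressed: "b2a1c1b1a1"
Compressed length: 10

10


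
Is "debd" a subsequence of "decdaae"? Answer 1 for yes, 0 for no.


Check if "debd" is a subsequence of "decdaae"
Greedy scan:
  Position 0 ('d'): matches sub[0] = 'd'
  Position 1 ('e'): matches sub[1] = 'e'
  Position 2 ('c'): no match needed
  Position 3 ('d'): no match needed
  Position 4 ('a'): no match needed
  Position 5 ('a'): no match needed
  Position 6 ('e'): no match needed
Only matched 2/4 characters => not a subsequence

0


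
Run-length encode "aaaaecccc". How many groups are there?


Input: aaaaecccc
Scanning for consecutive runs:
  Group 1: 'a' x 4 (positions 0-3)
  Group 2: 'e' x 1 (positions 4-4)
  Group 3: 'c' x 4 (positions 5-8)
Total groups: 3

3


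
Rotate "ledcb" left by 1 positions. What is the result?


Input: "ledcb", rotate left by 1
First 1 characters: "l"
Remaining characters: "edcb"
Concatenate remaining + first: "edcb" + "l" = "edcbl"

edcbl


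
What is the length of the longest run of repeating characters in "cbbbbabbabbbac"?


Input: "cbbbbabbabbbac"
Scanning for longest run:
  Position 1 ('b'): new char, reset run to 1
  Position 2 ('b'): continues run of 'b', length=2
  Position 3 ('b'): continues run of 'b', length=3
  Position 4 ('b'): continues run of 'b', length=4
  Position 5 ('a'): new char, reset run to 1
  Position 6 ('b'): new char, reset run to 1
  Position 7 ('b'): continues run of 'b', length=2
  Position 8 ('a'): new char, reset run to 1
  Position 9 ('b'): new char, reset run to 1
  Position 10 ('b'): continues run of 'b', length=2
  Position 11 ('b'): continues run of 'b', length=3
  Position 12 ('a'): new char, reset run to 1
  Position 13 ('c'): new char, reset run to 1
Longest run: 'b' with length 4

4


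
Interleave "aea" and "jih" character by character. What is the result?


Interleaving "aea" and "jih":
  Position 0: 'a' from first, 'j' from second => "aj"
  Position 1: 'e' from first, 'i' from second => "ei"
  Position 2: 'a' from first, 'h' from second => "ah"
Result: ajeiah

ajeiah


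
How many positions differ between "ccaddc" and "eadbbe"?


Comparing "ccaddc" and "eadbbe" position by position:
  Position 0: 'c' vs 'e' => DIFFER
  Position 1: 'c' vs 'a' => DIFFER
  Position 2: 'a' vs 'd' => DIFFER
  Position 3: 'd' vs 'b' => DIFFER
  Position 4: 'd' vs 'b' => DIFFER
  Position 5: 'c' vs 'e' => DIFFER
Positions that differ: 6

6


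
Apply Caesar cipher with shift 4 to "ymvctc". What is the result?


Caesar cipher: shift "ymvctc" by 4
  'y' (pos 24) + 4 = pos 2 = 'c'
  'm' (pos 12) + 4 = pos 16 = 'q'
  'v' (pos 21) + 4 = pos 25 = 'z'
  'c' (pos 2) + 4 = pos 6 = 'g'
  't' (pos 19) + 4 = pos 23 = 'x'
  'c' (pos 2) + 4 = pos 6 = 'g'
Result: cqzgxg

cqzgxg


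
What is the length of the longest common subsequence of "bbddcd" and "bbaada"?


LCS of "bbddcd" and "bbaada"
DP table:
           b    b    a    a    d    a
      0    0    0    0    0    0    0
  b   0    1    1    1    1    1    1
  b   0    1    2    2    2    2    2
  d   0    1    2    2    2    3    3
  d   0    1    2    2    2    3    3
  c   0    1    2    2    2    3    3
  d   0    1    2    2    2    3    3
LCS length = dp[6][6] = 3

3


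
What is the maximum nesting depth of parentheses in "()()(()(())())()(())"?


Input: "()()(()(())())()(())"
Tracking depth:
  Position 0 '(': depth becomes 1
  Position 1 ')': depth becomes 0
  Position 2 '(': depth becomes 1
  Position 3 ')': depth becomes 0
  Position 4 '(': depth becomes 1
  Position 5 '(': depth becomes 2
  Position 6 ')': depth becomes 1
  Position 7 '(': depth becomes 2
  Position 8 '(': depth becomes 3
  Position 9 ')': depth becomes 2
  Position 10 ')': depth becomes 1
  Position 11 '(': depth becomes 2
  Position 12 ')': depth becomes 1
  Position 13 ')': depth becomes 0
  Position 14 '(': depth becomes 1
  Position 15 ')': depth becomes 0
  Position 16 '(': depth becomes 1
  Position 17 '(': depth becomes 2
  Position 18 ')': depth becomes 1
  Position 19 ')': depth becomes 0
Maximum depth reached: 3

3


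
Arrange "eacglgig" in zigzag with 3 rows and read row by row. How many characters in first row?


Zigzag "eacglgig" into 3 rows:
Placing characters:
  'e' => row 0
  'a' => row 1
  'c' => row 2
  'g' => row 1
  'l' => row 0
  'g' => row 1
  'i' => row 2
  'g' => row 1
Rows:
  Row 0: "el"
  Row 1: "aggg"
  Row 2: "ci"
First row length: 2

2


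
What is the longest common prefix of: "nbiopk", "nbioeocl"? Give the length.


Words: nbiopk, nbioeocl
  Position 0: all 'n' => match
  Position 1: all 'b' => match
  Position 2: all 'i' => match
  Position 3: all 'o' => match
  Position 4: ('p', 'e') => mismatch, stop
LCP = "nbio" (length 4)

4


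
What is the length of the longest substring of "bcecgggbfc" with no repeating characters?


Input: "bcecgggbfc"
Sliding window (track last position of each char):
  Position 0 ('b'): window [0,0] length 1 -- new best
  Position 1 ('c'): window [0,1] length 2 -- new best
  Position 2 ('e'): window [0,2] length 3 -- new best
  Position 3 ('c'): repeat (last at 1), move window start to 2
  Position 3 ('c'): window [2,3] length 2
  Position 4 ('g'): window [2,4] length 3
  Position 5 ('g'): repeat (last at 4), move window start to 5
  Position 5 ('g'): window [5,5] length 1
  Position 6 ('g'): repeat (last at 5), move window start to 6
  Position 6 ('g'): window [6,6] length 1
  Position 7 ('b'): window [6,7] length 2
  Position 8 ('f'): window [6,8] length 3
  Position 9 ('c'): window [6,9] length 4 -- new best
Longest substring with no repeats: "gbfc" with length 4

4


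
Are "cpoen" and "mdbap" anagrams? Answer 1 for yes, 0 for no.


Strings: "cpoen", "mdbap"
Sorted first:  cenop
Sorted second: abdmp
Differ at position 0: 'c' vs 'a' => not anagrams

0


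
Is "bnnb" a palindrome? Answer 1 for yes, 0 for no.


Input: bnnb
Reversed: bnnb
  Compare pos 0 ('b') with pos 3 ('b'): match
  Compare pos 1 ('n') with pos 2 ('n'): match
Result: palindrome

1


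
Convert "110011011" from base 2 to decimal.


Input: "110011011" in base 2
Positional expansion:
  Digit '1' (value 1) x 2^8 = 256
  Digit '1' (value 1) x 2^7 = 128
  Digit '0' (value 0) x 2^6 = 0
  Digit '0' (value 0) x 2^5 = 0
  Digit '1' (value 1) x 2^4 = 16
  Digit '1' (value 1) x 2^3 = 8
  Digit '0' (value 0) x 2^2 = 0
  Digit '1' (value 1) x 2^1 = 2
  Digit '1' (value 1) x 2^0 = 1
Sum = 411

411


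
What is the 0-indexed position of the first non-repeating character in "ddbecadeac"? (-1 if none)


Input: ddbecadeac
Character frequencies:
  'a': 2
  'b': 1
  'c': 2
  'd': 3
  'e': 2
Scanning left to right for freq == 1:
  Position 0 ('d'): freq=3, skip
  Position 1 ('d'): freq=3, skip
  Position 2 ('b'): unique! => answer = 2

2


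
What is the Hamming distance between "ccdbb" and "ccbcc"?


Comparing "ccdbb" and "ccbcc" position by position:
  Position 0: 'c' vs 'c' => same
  Position 1: 'c' vs 'c' => same
  Position 2: 'd' vs 'b' => differ
  Position 3: 'b' vs 'c' => differ
  Position 4: 'b' vs 'c' => differ
Total differences (Hamming distance): 3

3


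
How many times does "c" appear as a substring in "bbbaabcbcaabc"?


Searching for "c" in "bbbaabcbcaabc"
Scanning each position:
  Position 0: "b" => no
  Position 1: "b" => no
  Position 2: "b" => no
  Position 3: "a" => no
  Position 4: "a" => no
  Position 5: "b" => no
  Position 6: "c" => MATCH
  Position 7: "b" => no
  Position 8: "c" => MATCH
  Position 9: "a" => no
  Position 10: "a" => no
  Position 11: "b" => no
  Position 12: "c" => MATCH
Total occurrences: 3

3


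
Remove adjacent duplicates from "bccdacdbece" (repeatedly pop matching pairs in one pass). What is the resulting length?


Input: bccdacdbece
Stack-based adjacent duplicate removal:
  Read 'b': push. Stack: b
  Read 'c': push. Stack: bc
  Read 'c': matches stack top 'c' => pop. Stack: b
  Read 'd': push. Stack: bd
  Read 'a': push. Stack: bda
  Read 'c': push. Stack: bdac
  Read 'd': push. Stack: bdacd
  Read 'b': push. Stack: bdacdb
  Read 'e': push. Stack: bdacdbe
  Read 'c': push. Stack: bdacdbec
  Read 'e': push. Stack: bdacdbece
Final stack: "bdacdbece" (length 9)

9


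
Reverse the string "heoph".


Input: heoph
Reading characters right to left:
  Position 4: 'h'
  Position 3: 'p'
  Position 2: 'o'
  Position 1: 'e'
  Position 0: 'h'
Reversed: hpoeh

hpoeh


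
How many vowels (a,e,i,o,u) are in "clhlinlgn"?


Input: clhlinlgn
Checking each character:
  'c' at position 0: consonant
  'l' at position 1: consonant
  'h' at position 2: consonant
  'l' at position 3: consonant
  'i' at position 4: vowel (running total: 1)
  'n' at position 5: consonant
  'l' at position 6: consonant
  'g' at position 7: consonant
  'n' at position 8: consonant
Total vowels: 1

1


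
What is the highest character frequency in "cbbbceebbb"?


Input: cbbbceebbb
Character counts:
  'b': 6
  'c': 2
  'e': 2
Maximum frequency: 6

6


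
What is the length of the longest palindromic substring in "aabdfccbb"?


Input: "aabdfccbb"
Checking substrings for palindromes:
  [0:2] "aa" (len 2) => palindrome
  [5:7] "cc" (len 2) => palindrome
  [7:9] "bb" (len 2) => palindrome
Longest palindromic substring: "aa" with length 2

2


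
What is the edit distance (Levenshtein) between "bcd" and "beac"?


Computing edit distance: "bcd" -> "beac"
DP table:
           b    e    a    c
      0    1    2    3    4
  b   1    0    1    2    3
  c   2    1    1    2    2
  d   3    2    2    2    3
Edit distance = dp[3][4] = 3

3


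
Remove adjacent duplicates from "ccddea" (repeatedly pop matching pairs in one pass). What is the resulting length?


Input: ccddea
Stack-based adjacent duplicate removal:
  Read 'c': push. Stack: c
  Read 'c': matches stack top 'c' => pop. Stack: (empty)
  Read 'd': push. Stack: d
  Read 'd': matches stack top 'd' => pop. Stack: (empty)
  Read 'e': push. Stack: e
  Read 'a': push. Stack: ea
Final stack: "ea" (length 2)

2


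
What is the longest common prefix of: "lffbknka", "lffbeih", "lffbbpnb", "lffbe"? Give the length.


Words: lffbknka, lffbeih, lffbbpnb, lffbe
  Position 0: all 'l' => match
  Position 1: all 'f' => match
  Position 2: all 'f' => match
  Position 3: all 'b' => match
  Position 4: ('k', 'e', 'b', 'e') => mismatch, stop
LCP = "lffb" (length 4)

4


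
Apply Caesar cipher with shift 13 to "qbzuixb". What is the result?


Caesar cipher: shift "qbzuixb" by 13
  'q' (pos 16) + 13 = pos 3 = 'd'
  'b' (pos 1) + 13 = pos 14 = 'o'
  'z' (pos 25) + 13 = pos 12 = 'm'
  'u' (pos 20) + 13 = pos 7 = 'h'
  'i' (pos 8) + 13 = pos 21 = 'v'
  'x' (pos 23) + 13 = pos 10 = 'k'
  'b' (pos 1) + 13 = pos 14 = 'o'
Result: domhvko

domhvko


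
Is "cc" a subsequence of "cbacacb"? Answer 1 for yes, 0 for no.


Check if "cc" is a subsequence of "cbacacb"
Greedy scan:
  Position 0 ('c'): matches sub[0] = 'c'
  Position 1 ('b'): no match needed
  Position 2 ('a'): no match needed
  Position 3 ('c'): matches sub[1] = 'c'
  Position 4 ('a'): no match needed
  Position 5 ('c'): no match needed
  Position 6 ('b'): no match needed
All 2 characters matched => is a subsequence

1


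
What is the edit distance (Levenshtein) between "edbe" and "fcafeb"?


Computing edit distance: "edbe" -> "fcafeb"
DP table:
           f    c    a    f    e    b
      0    1    2    3    4    5    6
  e   1    1    2    3    4    4    5
  d   2    2    2    3    4    5    5
  b   3    3    3    3    4    5    5
  e   4    4    4    4    4    4    5
Edit distance = dp[4][6] = 5

5


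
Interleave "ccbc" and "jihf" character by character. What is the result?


Interleaving "ccbc" and "jihf":
  Position 0: 'c' from first, 'j' from second => "cj"
  Position 1: 'c' from first, 'i' from second => "ci"
  Position 2: 'b' from first, 'h' from second => "bh"
  Position 3: 'c' from first, 'f' from second => "cf"
Result: cjcibhcf

cjcibhcf


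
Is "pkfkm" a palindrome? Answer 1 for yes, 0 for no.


Input: pkfkm
Reversed: mkfkp
  Compare pos 0 ('p') with pos 4 ('m'): MISMATCH
  Compare pos 1 ('k') with pos 3 ('k'): match
Result: not a palindrome

0


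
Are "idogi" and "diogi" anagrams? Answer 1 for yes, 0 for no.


Strings: "idogi", "diogi"
Sorted first:  dgiio
Sorted second: dgiio
Sorted forms match => anagrams

1


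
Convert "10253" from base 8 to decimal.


Input: "10253" in base 8
Positional expansion:
  Digit '1' (value 1) x 8^4 = 4096
  Digit '0' (value 0) x 8^3 = 0
  Digit '2' (value 2) x 8^2 = 128
  Digit '5' (value 5) x 8^1 = 40
  Digit '3' (value 3) x 8^0 = 3
Sum = 4267

4267


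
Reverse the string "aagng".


Input: aagng
Reading characters right to left:
  Position 4: 'g'
  Position 3: 'n'
  Position 2: 'g'
  Position 1: 'a'
  Position 0: 'a'
Reversed: gngaa

gngaa


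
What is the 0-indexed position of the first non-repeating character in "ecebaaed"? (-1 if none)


Input: ecebaaed
Character frequencies:
  'a': 2
  'b': 1
  'c': 1
  'd': 1
  'e': 3
Scanning left to right for freq == 1:
  Position 0 ('e'): freq=3, skip
  Position 1 ('c'): unique! => answer = 1

1


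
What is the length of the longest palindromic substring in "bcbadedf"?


Input: "bcbadedf"
Checking substrings for palindromes:
  [0:3] "bcb" (len 3) => palindrome
  [4:7] "ded" (len 3) => palindrome
Longest palindromic substring: "bcb" with length 3

3


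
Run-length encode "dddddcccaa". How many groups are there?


Input: dddddcccaa
Scanning for consecutive runs:
  Group 1: 'd' x 5 (positions 0-4)
  Group 2: 'c' x 3 (positions 5-7)
  Group 3: 'a' x 2 (positions 8-9)
Total groups: 3

3


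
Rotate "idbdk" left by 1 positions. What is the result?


Input: "idbdk", rotate left by 1
First 1 characters: "i"
Remaining characters: "dbdk"
Concatenate remaining + first: "dbdk" + "i" = "dbdki"

dbdki


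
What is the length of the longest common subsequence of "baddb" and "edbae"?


LCS of "baddb" and "edbae"
DP table:
           e    d    b    a    e
      0    0    0    0    0    0
  b   0    0    0    1    1    1
  a   0    0    0    1    2    2
  d   0    0    1    1    2    2
  d   0    0    1    1    2    2
  b   0    0    1    2    2    2
LCS length = dp[5][5] = 2

2


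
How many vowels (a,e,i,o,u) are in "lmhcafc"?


Input: lmhcafc
Checking each character:
  'l' at position 0: consonant
  'm' at position 1: consonant
  'h' at position 2: consonant
  'c' at position 3: consonant
  'a' at position 4: vowel (running total: 1)
  'f' at position 5: consonant
  'c' at position 6: consonant
Total vowels: 1

1


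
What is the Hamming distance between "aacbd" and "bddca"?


Comparing "aacbd" and "bddca" position by position:
  Position 0: 'a' vs 'b' => differ
  Position 1: 'a' vs 'd' => differ
  Position 2: 'c' vs 'd' => differ
  Position 3: 'b' vs 'c' => differ
  Position 4: 'd' vs 'a' => differ
Total differences (Hamming distance): 5

5


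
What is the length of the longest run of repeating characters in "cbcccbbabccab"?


Input: "cbcccbbabccab"
Scanning for longest run:
  Position 1 ('b'): new char, reset run to 1
  Position 2 ('c'): new char, reset run to 1
  Position 3 ('c'): continues run of 'c', length=2
  Position 4 ('c'): continues run of 'c', length=3
  Position 5 ('b'): new char, reset run to 1
  Position 6 ('b'): continues run of 'b', length=2
  Position 7 ('a'): new char, reset run to 1
  Position 8 ('b'): new char, reset run to 1
  Position 9 ('c'): new char, reset run to 1
  Position 10 ('c'): continues run of 'c', length=2
  Position 11 ('a'): new char, reset run to 1
  Position 12 ('b'): new char, reset run to 1
Longest run: 'c' with length 3

3


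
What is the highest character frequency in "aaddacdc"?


Input: aaddacdc
Character counts:
  'a': 3
  'c': 2
  'd': 3
Maximum frequency: 3

3


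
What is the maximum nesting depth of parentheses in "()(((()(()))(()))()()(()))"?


Input: "()(((()(()))(()))()()(()))"
Tracking depth:
  Position 0 '(': depth becomes 1
  Position 1 ')': depth becomes 0
  Position 2 '(': depth becomes 1
  Position 3 '(': depth becomes 2
  Position 4 '(': depth becomes 3
  Position 5 '(': depth becomes 4
  Position 6 ')': depth becomes 3
  Position 7 '(': depth becomes 4
  Position 8 '(': depth becomes 5
  Position 9 ')': depth becomes 4
  Position 10 ')': depth becomes 3
  Position 11 ')': depth becomes 2
  Position 12 '(': depth becomes 3
  Position 13 '(': depth becomes 4
  Position 14 ')': depth becomes 3
  Position 15 ')': depth becomes 2
  Position 16 ')': depth becomes 1
  Position 17 '(': depth becomes 2
  Position 18 ')': depth becomes 1
  Position 19 '(': depth becomes 2
  Position 20 ')': depth becomes 1
  Position 21 '(': depth becomes 2
  Position 22 '(': depth becomes 3
  Position 23 ')': depth becomes 2
  Position 24 ')': depth becomes 1
  Position 25 ')': depth becomes 0
Maximum depth reached: 5

5


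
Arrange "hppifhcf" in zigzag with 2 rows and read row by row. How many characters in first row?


Zigzag "hppifhcf" into 2 rows:
Placing characters:
  'h' => row 0
  'p' => row 1
  'p' => row 0
  'i' => row 1
  'f' => row 0
  'h' => row 1
  'c' => row 0
  'f' => row 1
Rows:
  Row 0: "hpfc"
  Row 1: "pihf"
First row length: 4

4


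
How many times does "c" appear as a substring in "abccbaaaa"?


Searching for "c" in "abccbaaaa"
Scanning each position:
  Position 0: "a" => no
  Position 1: "b" => no
  Position 2: "c" => MATCH
  Position 3: "c" => MATCH
  Position 4: "b" => no
  Position 5: "a" => no
  Position 6: "a" => no
  Position 7: "a" => no
  Position 8: "a" => no
Total occurrences: 2

2


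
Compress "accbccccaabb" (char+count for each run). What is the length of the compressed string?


Input: accbccccaabb
Runs:
  'a' x 1 => "a1"
  'c' x 2 => "c2"
  'b' x 1 => "b1"
  'c' x 4 => "c4"
  'a' x 2 => "a2"
  'b' x 2 => "b2"
Compressed: "a1c2b1c4a2b2"
Compressed length: 12

12


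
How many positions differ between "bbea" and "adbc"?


Comparing "bbea" and "adbc" position by position:
  Position 0: 'b' vs 'a' => DIFFER
  Position 1: 'b' vs 'd' => DIFFER
  Position 2: 'e' vs 'b' => DIFFER
  Position 3: 'a' vs 'c' => DIFFER
Positions that differ: 4

4


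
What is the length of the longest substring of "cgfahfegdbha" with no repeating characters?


Input: "cgfahfegdbha"
Sliding window (track last position of each char):
  Position 0 ('c'): window [0,0] length 1 -- new best
  Position 1 ('g'): window [0,1] length 2 -- new best
  Position 2 ('f'): window [0,2] length 3 -- new best
  Position 3 ('a'): window [0,3] length 4 -- new best
  Position 4 ('h'): window [0,4] length 5 -- new best
  Position 5 ('f'): repeat (last at 2), move window start to 3
  Position 5 ('f'): window [3,5] length 3
  Position 6 ('e'): window [3,6] length 4
  Position 7 ('g'): window [3,7] length 5
  Position 8 ('d'): window [3,8] length 6 -- new best
  Position 9 ('b'): window [3,9] length 7 -- new best
  Position 10 ('h'): repeat (last at 4), move window start to 5
  Position 10 ('h'): window [5,10] length 6
  Position 11 ('a'): window [5,11] length 7
Longest substring with no repeats: "ahfegdb" with length 7

7


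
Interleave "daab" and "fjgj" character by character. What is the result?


Interleaving "daab" and "fjgj":
  Position 0: 'd' from first, 'f' from second => "df"
  Position 1: 'a' from first, 'j' from second => "aj"
  Position 2: 'a' from first, 'g' from second => "ag"
  Position 3: 'b' from first, 'j' from second => "bj"
Result: dfajagbj

dfajagbj


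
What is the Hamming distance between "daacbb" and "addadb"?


Comparing "daacbb" and "addadb" position by position:
  Position 0: 'd' vs 'a' => differ
  Position 1: 'a' vs 'd' => differ
  Position 2: 'a' vs 'd' => differ
  Position 3: 'c' vs 'a' => differ
  Position 4: 'b' vs 'd' => differ
  Position 5: 'b' vs 'b' => same
Total differences (Hamming distance): 5

5


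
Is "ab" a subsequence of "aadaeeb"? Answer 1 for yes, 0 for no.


Check if "ab" is a subsequence of "aadaeeb"
Greedy scan:
  Position 0 ('a'): matches sub[0] = 'a'
  Position 1 ('a'): no match needed
  Position 2 ('d'): no match needed
  Position 3 ('a'): no match needed
  Position 4 ('e'): no match needed
  Position 5 ('e'): no match needed
  Position 6 ('b'): matches sub[1] = 'b'
All 2 characters matched => is a subsequence

1


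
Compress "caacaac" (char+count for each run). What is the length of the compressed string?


Input: caacaac
Runs:
  'c' x 1 => "c1"
  'a' x 2 => "a2"
  'c' x 1 => "c1"
  'a' x 2 => "a2"
  'c' x 1 => "c1"
Compressed: "c1a2c1a2c1"
Compressed length: 10

10


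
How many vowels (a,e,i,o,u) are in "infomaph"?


Input: infomaph
Checking each character:
  'i' at position 0: vowel (running total: 1)
  'n' at position 1: consonant
  'f' at position 2: consonant
  'o' at position 3: vowel (running total: 2)
  'm' at position 4: consonant
  'a' at position 5: vowel (running total: 3)
  'p' at position 6: consonant
  'h' at position 7: consonant
Total vowels: 3

3


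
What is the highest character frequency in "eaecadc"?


Input: eaecadc
Character counts:
  'a': 2
  'c': 2
  'd': 1
  'e': 2
Maximum frequency: 2

2


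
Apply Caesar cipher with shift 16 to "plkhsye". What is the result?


Caesar cipher: shift "plkhsye" by 16
  'p' (pos 15) + 16 = pos 5 = 'f'
  'l' (pos 11) + 16 = pos 1 = 'b'
  'k' (pos 10) + 16 = pos 0 = 'a'
  'h' (pos 7) + 16 = pos 23 = 'x'
  's' (pos 18) + 16 = pos 8 = 'i'
  'y' (pos 24) + 16 = pos 14 = 'o'
  'e' (pos 4) + 16 = pos 20 = 'u'
Result: fbaxiou

fbaxiou


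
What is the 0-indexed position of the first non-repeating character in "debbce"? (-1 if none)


Input: debbce
Character frequencies:
  'b': 2
  'c': 1
  'd': 1
  'e': 2
Scanning left to right for freq == 1:
  Position 0 ('d'): unique! => answer = 0

0


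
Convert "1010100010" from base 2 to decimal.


Input: "1010100010" in base 2
Positional expansion:
  Digit '1' (value 1) x 2^9 = 512
  Digit '0' (value 0) x 2^8 = 0
  Digit '1' (value 1) x 2^7 = 128
  Digit '0' (value 0) x 2^6 = 0
  Digit '1' (value 1) x 2^5 = 32
  Digit '0' (value 0) x 2^4 = 0
  Digit '0' (value 0) x 2^3 = 0
  Digit '0' (value 0) x 2^2 = 0
  Digit '1' (value 1) x 2^1 = 2
  Digit '0' (value 0) x 2^0 = 0
Sum = 674

674


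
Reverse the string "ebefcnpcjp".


Input: ebefcnpcjp
Reading characters right to left:
  Position 9: 'p'
  Position 8: 'j'
  Position 7: 'c'
  Position 6: 'p'
  Position 5: 'n'
  Position 4: 'c'
  Position 3: 'f'
  Position 2: 'e'
  Position 1: 'b'
  Position 0: 'e'
Reversed: pjcpncfebe

pjcpncfebe


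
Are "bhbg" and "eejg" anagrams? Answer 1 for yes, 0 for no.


Strings: "bhbg", "eejg"
Sorted first:  bbgh
Sorted second: eegj
Differ at position 0: 'b' vs 'e' => not anagrams

0


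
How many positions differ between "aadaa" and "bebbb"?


Comparing "aadaa" and "bebbb" position by position:
  Position 0: 'a' vs 'b' => DIFFER
  Position 1: 'a' vs 'e' => DIFFER
  Position 2: 'd' vs 'b' => DIFFER
  Position 3: 'a' vs 'b' => DIFFER
  Position 4: 'a' vs 'b' => DIFFER
Positions that differ: 5

5


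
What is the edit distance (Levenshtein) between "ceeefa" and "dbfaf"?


Computing edit distance: "ceeefa" -> "dbfaf"
DP table:
           d    b    f    a    f
      0    1    2    3    4    5
  c   1    1    2    3    4    5
  e   2    2    2    3    4    5
  e   3    3    3    3    4    5
  e   4    4    4    4    4    5
  f   5    5    5    4    5    4
  a   6    6    6    5    4    5
Edit distance = dp[6][5] = 5

5


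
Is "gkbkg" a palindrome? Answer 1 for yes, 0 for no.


Input: gkbkg
Reversed: gkbkg
  Compare pos 0 ('g') with pos 4 ('g'): match
  Compare pos 1 ('k') with pos 3 ('k'): match
Result: palindrome

1


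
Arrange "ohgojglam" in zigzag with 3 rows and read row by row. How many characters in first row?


Zigzag "ohgojglam" into 3 rows:
Placing characters:
  'o' => row 0
  'h' => row 1
  'g' => row 2
  'o' => row 1
  'j' => row 0
  'g' => row 1
  'l' => row 2
  'a' => row 1
  'm' => row 0
Rows:
  Row 0: "ojm"
  Row 1: "hoga"
  Row 2: "gl"
First row length: 3

3


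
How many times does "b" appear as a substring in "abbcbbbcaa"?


Searching for "b" in "abbcbbbcaa"
Scanning each position:
  Position 0: "a" => no
  Position 1: "b" => MATCH
  Position 2: "b" => MATCH
  Position 3: "c" => no
  Position 4: "b" => MATCH
  Position 5: "b" => MATCH
  Position 6: "b" => MATCH
  Position 7: "c" => no
  Position 8: "a" => no
  Position 9: "a" => no
Total occurrences: 5

5


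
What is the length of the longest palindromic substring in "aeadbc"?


Input: "aeadbc"
Checking substrings for palindromes:
  [0:3] "aea" (len 3) => palindrome
Longest palindromic substring: "aea" with length 3

3


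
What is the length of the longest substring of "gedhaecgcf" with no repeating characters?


Input: "gedhaecgcf"
Sliding window (track last position of each char):
  Position 0 ('g'): window [0,0] length 1 -- new best
  Position 1 ('e'): window [0,1] length 2 -- new best
  Position 2 ('d'): window [0,2] length 3 -- new best
  Position 3 ('h'): window [0,3] length 4 -- new best
  Position 4 ('a'): window [0,4] length 5 -- new best
  Position 5 ('e'): repeat (last at 1), move window start to 2
  Position 5 ('e'): window [2,5] length 4
  Position 6 ('c'): window [2,6] length 5
  Position 7 ('g'): window [2,7] length 6 -- new best
  Position 8 ('c'): repeat (last at 6), move window start to 7
  Position 8 ('c'): window [7,8] length 2
  Position 9 ('f'): window [7,9] length 3
Longest substring with no repeats: "dhaecg" with length 6

6


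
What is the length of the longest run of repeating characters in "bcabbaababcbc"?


Input: "bcabbaababcbc"
Scanning for longest run:
  Position 1 ('c'): new char, reset run to 1
  Position 2 ('a'): new char, reset run to 1
  Position 3 ('b'): new char, reset run to 1
  Position 4 ('b'): continues run of 'b', length=2
  Position 5 ('a'): new char, reset run to 1
  Position 6 ('a'): continues run of 'a', length=2
  Position 7 ('b'): new char, reset run to 1
  Position 8 ('a'): new char, reset run to 1
  Position 9 ('b'): new char, reset run to 1
  Position 10 ('c'): new char, reset run to 1
  Position 11 ('b'): new char, reset run to 1
  Position 12 ('c'): new char, reset run to 1
Longest run: 'b' with length 2

2


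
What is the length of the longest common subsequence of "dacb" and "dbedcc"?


LCS of "dacb" and "dbedcc"
DP table:
           d    b    e    d    c    c
      0    0    0    0    0    0    0
  d   0    1    1    1    1    1    1
  a   0    1    1    1    1    1    1
  c   0    1    1    1    1    2    2
  b   0    1    2    2    2    2    2
LCS length = dp[4][6] = 2

2


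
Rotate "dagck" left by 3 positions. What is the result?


Input: "dagck", rotate left by 3
First 3 characters: "dag"
Remaining characters: "ck"
Concatenate remaining + first: "ck" + "dag" = "ckdag"

ckdag


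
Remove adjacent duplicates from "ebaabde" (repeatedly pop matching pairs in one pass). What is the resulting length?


Input: ebaabde
Stack-based adjacent duplicate removal:
  Read 'e': push. Stack: e
  Read 'b': push. Stack: eb
  Read 'a': push. Stack: eba
  Read 'a': matches stack top 'a' => pop. Stack: eb
  Read 'b': matches stack top 'b' => pop. Stack: e
  Read 'd': push. Stack: ed
  Read 'e': push. Stack: ede
Final stack: "ede" (length 3)

3


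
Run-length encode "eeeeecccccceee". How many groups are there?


Input: eeeeecccccceee
Scanning for consecutive runs:
  Group 1: 'e' x 5 (positions 0-4)
  Group 2: 'c' x 6 (positions 5-10)
  Group 3: 'e' x 3 (positions 11-13)
Total groups: 3

3


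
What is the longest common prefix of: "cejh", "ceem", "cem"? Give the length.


Words: cejh, ceem, cem
  Position 0: all 'c' => match
  Position 1: all 'e' => match
  Position 2: ('j', 'e', 'm') => mismatch, stop
LCP = "ce" (length 2)

2


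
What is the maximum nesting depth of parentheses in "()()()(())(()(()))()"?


Input: "()()()(())(()(()))()"
Tracking depth:
  Position 0 '(': depth becomes 1
  Position 1 ')': depth becomes 0
  Position 2 '(': depth becomes 1
  Position 3 ')': depth becomes 0
  Position 4 '(': depth becomes 1
  Position 5 ')': depth becomes 0
  Position 6 '(': depth becomes 1
  Position 7 '(': depth becomes 2
  Position 8 ')': depth becomes 1
  Position 9 ')': depth becomes 0
  Position 10 '(': depth becomes 1
  Position 11 '(': depth becomes 2
  Position 12 ')': depth becomes 1
  Position 13 '(': depth becomes 2
  Position 14 '(': depth becomes 3
  Position 15 ')': depth becomes 2
  Position 16 ')': depth becomes 1
  Position 17 ')': depth becomes 0
  Position 18 '(': depth becomes 1
  Position 19 ')': depth becomes 0
Maximum depth reached: 3

3


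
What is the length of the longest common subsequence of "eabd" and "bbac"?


LCS of "eabd" and "bbac"
DP table:
           b    b    a    c
      0    0    0    0    0
  e   0    0    0    0    0
  a   0    0    0    1    1
  b   0    1    1    1    1
  d   0    1    1    1    1
LCS length = dp[4][4] = 1

1


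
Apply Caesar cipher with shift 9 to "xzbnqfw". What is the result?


Caesar cipher: shift "xzbnqfw" by 9
  'x' (pos 23) + 9 = pos 6 = 'g'
  'z' (pos 25) + 9 = pos 8 = 'i'
  'b' (pos 1) + 9 = pos 10 = 'k'
  'n' (pos 13) + 9 = pos 22 = 'w'
  'q' (pos 16) + 9 = pos 25 = 'z'
  'f' (pos 5) + 9 = pos 14 = 'o'
  'w' (pos 22) + 9 = pos 5 = 'f'
Result: gikwzof

gikwzof


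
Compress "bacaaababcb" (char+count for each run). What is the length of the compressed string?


Input: bacaaababcb
Runs:
  'b' x 1 => "b1"
  'a' x 1 => "a1"
  'c' x 1 => "c1"
  'a' x 3 => "a3"
  'b' x 1 => "b1"
  'a' x 1 => "a1"
  'b' x 1 => "b1"
  'c' x 1 => "c1"
  'b' x 1 => "b1"
Compressed: "b1a1c1a3b1a1b1c1b1"
Compressed length: 18

18


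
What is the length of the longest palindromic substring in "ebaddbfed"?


Input: "ebaddbfed"
Checking substrings for palindromes:
  [3:5] "dd" (len 2) => palindrome
Longest palindromic substring: "dd" with length 2

2


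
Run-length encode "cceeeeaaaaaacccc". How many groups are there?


Input: cceeeeaaaaaacccc
Scanning for consecutive runs:
  Group 1: 'c' x 2 (positions 0-1)
  Group 2: 'e' x 4 (positions 2-5)
  Group 3: 'a' x 6 (positions 6-11)
  Group 4: 'c' x 4 (positions 12-15)
Total groups: 4

4


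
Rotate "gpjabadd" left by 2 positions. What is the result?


Input: "gpjabadd", rotate left by 2
First 2 characters: "gp"
Remaining characters: "jabadd"
Concatenate remaining + first: "jabadd" + "gp" = "jabaddgp"

jabaddgp


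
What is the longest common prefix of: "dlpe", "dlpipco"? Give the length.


Words: dlpe, dlpipco
  Position 0: all 'd' => match
  Position 1: all 'l' => match
  Position 2: all 'p' => match
  Position 3: ('e', 'i') => mismatch, stop
LCP = "dlp" (length 3)

3


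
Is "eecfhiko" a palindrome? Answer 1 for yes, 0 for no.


Input: eecfhiko
Reversed: okihfcee
  Compare pos 0 ('e') with pos 7 ('o'): MISMATCH
  Compare pos 1 ('e') with pos 6 ('k'): MISMATCH
  Compare pos 2 ('c') with pos 5 ('i'): MISMATCH
  Compare pos 3 ('f') with pos 4 ('h'): MISMATCH
Result: not a palindrome

0


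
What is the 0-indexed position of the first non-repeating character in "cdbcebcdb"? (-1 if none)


Input: cdbcebcdb
Character frequencies:
  'b': 3
  'c': 3
  'd': 2
  'e': 1
Scanning left to right for freq == 1:
  Position 0 ('c'): freq=3, skip
  Position 1 ('d'): freq=2, skip
  Position 2 ('b'): freq=3, skip
  Position 3 ('c'): freq=3, skip
  Position 4 ('e'): unique! => answer = 4

4
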